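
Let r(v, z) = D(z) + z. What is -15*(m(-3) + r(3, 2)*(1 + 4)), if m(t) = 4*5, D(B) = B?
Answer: -600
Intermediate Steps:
r(v, z) = 2*z (r(v, z) = z + z = 2*z)
m(t) = 20
-15*(m(-3) + r(3, 2)*(1 + 4)) = -15*(20 + (2*2)*(1 + 4)) = -15*(20 + 4*5) = -15*(20 + 20) = -15*40 = -600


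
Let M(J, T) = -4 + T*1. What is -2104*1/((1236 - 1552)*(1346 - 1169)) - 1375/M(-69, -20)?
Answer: 6413083/111864 ≈ 57.329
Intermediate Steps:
M(J, T) = -4 + T
-2104*1/((1236 - 1552)*(1346 - 1169)) - 1375/M(-69, -20) = -2104*1/((1236 - 1552)*(1346 - 1169)) - 1375/(-4 - 20) = -2104/((-316*177)) - 1375/(-24) = -2104/(-55932) - 1375*(-1/24) = -2104*(-1/55932) + 1375/24 = 526/13983 + 1375/24 = 6413083/111864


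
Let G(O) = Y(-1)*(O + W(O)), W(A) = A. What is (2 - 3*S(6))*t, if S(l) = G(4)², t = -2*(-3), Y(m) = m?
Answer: -1140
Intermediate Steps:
t = 6
G(O) = -2*O (G(O) = -(O + O) = -2*O)
S(l) = 64 (S(l) = (-2*4)² = (-8)² = 64)
(2 - 3*S(6))*t = (2 - 3*64)*6 = (2 - 192)*6 = -190*6 = -1140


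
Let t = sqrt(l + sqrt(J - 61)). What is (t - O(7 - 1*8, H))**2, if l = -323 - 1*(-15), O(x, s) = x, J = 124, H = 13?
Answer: (1 + I*sqrt(308 - 3*sqrt(7)))**2 ≈ -299.06 + 34.645*I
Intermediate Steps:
l = -308 (l = -323 + 15 = -308)
t = sqrt(-308 + 3*sqrt(7)) (t = sqrt(-308 + sqrt(124 - 61)) = sqrt(-308 + sqrt(63)) = sqrt(-308 + 3*sqrt(7)) ≈ 17.322*I)
(t - O(7 - 1*8, H))**2 = (sqrt(-308 + 3*sqrt(7)) - (7 - 1*8))**2 = (sqrt(-308 + 3*sqrt(7)) - (7 - 8))**2 = (sqrt(-308 + 3*sqrt(7)) - 1*(-1))**2 = (sqrt(-308 + 3*sqrt(7)) + 1)**2 = (1 + sqrt(-308 + 3*sqrt(7)))**2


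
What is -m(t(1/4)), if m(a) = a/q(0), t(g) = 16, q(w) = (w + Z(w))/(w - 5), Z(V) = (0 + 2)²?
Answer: 20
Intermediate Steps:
Z(V) = 4 (Z(V) = 2² = 4)
q(w) = (4 + w)/(-5 + w) (q(w) = (w + 4)/(w - 5) = (4 + w)/(-5 + w))
m(a) = -5*a/4 (m(a) = a/(((4 + 0)/(-5 + 0))) = a/((4/(-5))) = a/((-⅕*4)) = a/(-⅘) = a*(-5/4) = -5*a/4)
-m(t(1/4)) = -(-5)*16/4 = -1*(-20) = 20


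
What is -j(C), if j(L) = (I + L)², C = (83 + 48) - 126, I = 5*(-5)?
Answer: -400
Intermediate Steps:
I = -25
C = 5 (C = 131 - 126 = 5)
j(L) = (-25 + L)²
-j(C) = -(-25 + 5)² = -1*(-20)² = -1*400 = -400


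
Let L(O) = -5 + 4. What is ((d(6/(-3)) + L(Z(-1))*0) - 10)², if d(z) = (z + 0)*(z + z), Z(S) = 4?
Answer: 4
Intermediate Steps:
L(O) = -1
d(z) = 2*z² (d(z) = z*(2*z) = 2*z²)
((d(6/(-3)) + L(Z(-1))*0) - 10)² = ((2*(6/(-3))² - 1*0) - 10)² = ((2*(6*(-⅓))² + 0) - 10)² = ((2*(-2)² + 0) - 10)² = ((2*4 + 0) - 10)² = ((8 + 0) - 10)² = (8 - 10)² = (-2)² = 4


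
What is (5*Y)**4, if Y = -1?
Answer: 625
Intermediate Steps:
(5*Y)**4 = (5*(-1))**4 = (-5)**4 = 625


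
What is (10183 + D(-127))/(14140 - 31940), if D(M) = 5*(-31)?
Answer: -2507/4450 ≈ -0.56337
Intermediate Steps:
D(M) = -155
(10183 + D(-127))/(14140 - 31940) = (10183 - 155)/(14140 - 31940) = 10028/(-17800) = 10028*(-1/17800) = -2507/4450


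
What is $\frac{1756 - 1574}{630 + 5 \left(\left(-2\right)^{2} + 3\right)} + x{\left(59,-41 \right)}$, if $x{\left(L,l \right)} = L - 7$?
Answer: $\frac{4966}{95} \approx 52.274$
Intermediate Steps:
$x{\left(L,l \right)} = -7 + L$
$\frac{1756 - 1574}{630 + 5 \left(\left(-2\right)^{2} + 3\right)} + x{\left(59,-41 \right)} = \frac{1756 - 1574}{630 + 5 \left(\left(-2\right)^{2} + 3\right)} + \left(-7 + 59\right) = \frac{182}{630 + 5 \left(4 + 3\right)} + 52 = \frac{182}{630 + 5 \cdot 7} + 52 = \frac{182}{630 + 35} + 52 = \frac{182}{665} + 52 = 182 \cdot \frac{1}{665} + 52 = \frac{26}{95} + 52 = \frac{4966}{95}$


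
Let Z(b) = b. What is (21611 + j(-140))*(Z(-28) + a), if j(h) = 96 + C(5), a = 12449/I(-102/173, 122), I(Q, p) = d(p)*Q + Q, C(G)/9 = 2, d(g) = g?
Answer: -54420364625/12546 ≈ -4.3377e+6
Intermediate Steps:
C(G) = 18 (C(G) = 9*2 = 18)
I(Q, p) = Q + Q*p (I(Q, p) = p*Q + Q = Q*p + Q = Q + Q*p)
a = -2153677/12546 (a = 12449/(((-102/173)*(1 + 122))) = 12449/((-102*1/173*123)) = 12449/((-102/173*123)) = 12449/(-12546/173) = 12449*(-173/12546) = -2153677/12546 ≈ -171.66)
j(h) = 114 (j(h) = 96 + 18 = 114)
(21611 + j(-140))*(Z(-28) + a) = (21611 + 114)*(-28 - 2153677/12546) = 21725*(-2504965/12546) = -54420364625/12546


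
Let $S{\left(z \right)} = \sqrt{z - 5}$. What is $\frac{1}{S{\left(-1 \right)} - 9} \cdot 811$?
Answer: $- \frac{2433}{29} - \frac{811 i \sqrt{6}}{87} \approx -83.897 - 22.834 i$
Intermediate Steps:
$S{\left(z \right)} = \sqrt{-5 + z}$
$\frac{1}{S{\left(-1 \right)} - 9} \cdot 811 = \frac{1}{\sqrt{-5 - 1} - 9} \cdot 811 = \frac{1}{\sqrt{-6} - 9} \cdot 811 = \frac{1}{i \sqrt{6} - 9} \cdot 811 = \frac{1}{-9 + i \sqrt{6}} \cdot 811 = \frac{811}{-9 + i \sqrt{6}}$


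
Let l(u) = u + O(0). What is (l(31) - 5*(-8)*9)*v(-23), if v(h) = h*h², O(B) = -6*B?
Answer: -4757297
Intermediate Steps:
l(u) = u (l(u) = u - 6*0 = u + 0 = u)
v(h) = h³
(l(31) - 5*(-8)*9)*v(-23) = (31 - 5*(-8)*9)*(-23)³ = (31 + 40*9)*(-12167) = (31 + 360)*(-12167) = 391*(-12167) = -4757297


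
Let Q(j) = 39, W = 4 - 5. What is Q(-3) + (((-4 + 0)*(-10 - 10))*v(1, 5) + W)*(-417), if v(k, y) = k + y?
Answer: -199704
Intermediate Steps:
W = -1
Q(-3) + (((-4 + 0)*(-10 - 10))*v(1, 5) + W)*(-417) = 39 + (((-4 + 0)*(-10 - 10))*(1 + 5) - 1)*(-417) = 39 + (-4*(-20)*6 - 1)*(-417) = 39 + (80*6 - 1)*(-417) = 39 + (480 - 1)*(-417) = 39 + 479*(-417) = 39 - 199743 = -199704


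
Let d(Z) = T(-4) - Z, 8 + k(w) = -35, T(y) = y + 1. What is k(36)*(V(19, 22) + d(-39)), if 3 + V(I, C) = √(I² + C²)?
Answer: -1419 - 559*√5 ≈ -2669.0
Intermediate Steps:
T(y) = 1 + y
V(I, C) = -3 + √(C² + I²) (V(I, C) = -3 + √(I² + C²) = -3 + √(C² + I²))
k(w) = -43 (k(w) = -8 - 35 = -43)
d(Z) = -3 - Z (d(Z) = (1 - 4) - Z = -3 - Z)
k(36)*(V(19, 22) + d(-39)) = -43*((-3 + √(22² + 19²)) + (-3 - 1*(-39))) = -43*((-3 + √(484 + 361)) + (-3 + 39)) = -43*((-3 + √845) + 36) = -43*((-3 + 13*√5) + 36) = -43*(33 + 13*√5) = -1419 - 559*√5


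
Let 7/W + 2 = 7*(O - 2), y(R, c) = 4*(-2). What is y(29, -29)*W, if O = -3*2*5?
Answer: 28/113 ≈ 0.24779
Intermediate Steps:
y(R, c) = -8
O = -30 (O = -6*5 = -30)
W = -7/226 (W = 7/(-2 + 7*(-30 - 2)) = 7/(-2 + 7*(-32)) = 7/(-2 - 224) = 7/(-226) = 7*(-1/226) = -7/226 ≈ -0.030973)
y(29, -29)*W = -8*(-7/226) = 28/113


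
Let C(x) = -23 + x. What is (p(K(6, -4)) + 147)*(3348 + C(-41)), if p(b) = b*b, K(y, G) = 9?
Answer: 748752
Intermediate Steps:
p(b) = b²
(p(K(6, -4)) + 147)*(3348 + C(-41)) = (9² + 147)*(3348 + (-23 - 41)) = (81 + 147)*(3348 - 64) = 228*3284 = 748752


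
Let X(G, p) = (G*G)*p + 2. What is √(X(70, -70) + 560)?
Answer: I*√342438 ≈ 585.18*I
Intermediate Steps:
X(G, p) = 2 + p*G² (X(G, p) = G²*p + 2 = p*G² + 2 = 2 + p*G²)
√(X(70, -70) + 560) = √((2 - 70*70²) + 560) = √((2 - 70*4900) + 560) = √((2 - 343000) + 560) = √(-342998 + 560) = √(-342438) = I*√342438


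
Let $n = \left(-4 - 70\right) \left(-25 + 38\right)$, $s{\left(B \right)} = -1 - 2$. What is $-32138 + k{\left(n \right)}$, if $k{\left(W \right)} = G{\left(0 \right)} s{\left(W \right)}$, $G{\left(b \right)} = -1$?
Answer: $-32135$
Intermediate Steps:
$s{\left(B \right)} = -3$ ($s{\left(B \right)} = -1 - 2 = -3$)
$n = -962$ ($n = \left(-74\right) 13 = -962$)
$k{\left(W \right)} = 3$ ($k{\left(W \right)} = \left(-1\right) \left(-3\right) = 3$)
$-32138 + k{\left(n \right)} = -32138 + 3 = -32135$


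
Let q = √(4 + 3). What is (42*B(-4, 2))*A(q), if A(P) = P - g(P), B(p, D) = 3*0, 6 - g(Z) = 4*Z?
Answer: 0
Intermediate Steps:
g(Z) = 6 - 4*Z
q = √7 ≈ 2.6458
B(p, D) = 0
A(P) = -6 + 5*P (A(P) = P - (6 - 4*P) = P + (-6 + 4*P) = -6 + 5*P)
(42*B(-4, 2))*A(q) = (42*0)*(-6 + 5*√7) = 0*(-6 + 5*√7) = 0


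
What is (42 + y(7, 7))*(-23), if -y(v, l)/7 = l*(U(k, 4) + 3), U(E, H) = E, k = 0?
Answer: 2415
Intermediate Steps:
y(v, l) = -21*l (y(v, l) = -7*l*(0 + 3) = -7*l*3 = -21*l)
(42 + y(7, 7))*(-23) = (42 - 21*7)*(-23) = (42 - 147)*(-23) = -105*(-23) = 2415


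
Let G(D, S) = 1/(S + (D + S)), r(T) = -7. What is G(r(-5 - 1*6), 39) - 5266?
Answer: -373885/71 ≈ -5266.0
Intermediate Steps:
G(D, S) = 1/(D + 2*S)
G(r(-5 - 1*6), 39) - 5266 = 1/(-7 + 2*39) - 5266 = 1/(-7 + 78) - 5266 = 1/71 - 5266 = -373885/71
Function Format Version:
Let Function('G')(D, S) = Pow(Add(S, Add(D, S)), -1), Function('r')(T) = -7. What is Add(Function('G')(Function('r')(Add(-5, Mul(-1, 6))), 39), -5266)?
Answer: Rational(-373885, 71) ≈ -5266.0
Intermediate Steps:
Function('G')(D, S) = Pow(Add(D, Mul(2, S)), -1)
Add(Function('G')(Function('r')(Add(-5, Mul(-1, 6))), 39), -5266) = Add(Pow(Add(-7, Mul(2, 39)), -1), -5266) = Add(Pow(Add(-7, 78), -1), -5266) = Add(Pow(71, -1), -5266) = Add(Rational(1, 71), -5266) = Rational(-373885, 71)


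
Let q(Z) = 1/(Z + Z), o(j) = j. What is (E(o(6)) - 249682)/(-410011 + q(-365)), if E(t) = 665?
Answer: 181782410/299308031 ≈ 0.60734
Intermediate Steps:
q(Z) = 1/(2*Z)
(E(o(6)) - 249682)/(-410011 + q(-365)) = (665 - 249682)/(-410011 + (½)/(-365)) = -249017/(-410011 + (½)*(-1/365)) = -249017/(-410011 - 1/730) = -249017/(-299308031/730) = -249017*(-730/299308031) = 181782410/299308031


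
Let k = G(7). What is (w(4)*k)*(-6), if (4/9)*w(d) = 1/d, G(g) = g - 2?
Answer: -135/8 ≈ -16.875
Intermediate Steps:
G(g) = -2 + g
w(d) = 9/(4*d) (w(d) = 9*(1/d)/4 = 9/(4*d))
k = 5 (k = -2 + 7 = 5)
(w(4)*k)*(-6) = (((9/4)/4)*5)*(-6) = (((9/4)*(¼))*5)*(-6) = ((9/16)*5)*(-6) = (45/16)*(-6) = -135/8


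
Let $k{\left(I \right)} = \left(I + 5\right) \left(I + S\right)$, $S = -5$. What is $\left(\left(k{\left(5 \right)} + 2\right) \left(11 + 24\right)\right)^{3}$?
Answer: $343000$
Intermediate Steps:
$k{\left(I \right)} = \left(-5 + I\right) \left(5 + I\right)$ ($k{\left(I \right)} = \left(I + 5\right) \left(I - 5\right) = \left(5 + I\right) \left(-5 + I\right) = \left(-5 + I\right) \left(5 + I\right)$)
$\left(\left(k{\left(5 \right)} + 2\right) \left(11 + 24\right)\right)^{3} = \left(\left(\left(-25 + 5^{2}\right) + 2\right) \left(11 + 24\right)\right)^{3} = \left(\left(\left(-25 + 25\right) + 2\right) 35\right)^{3} = \left(\left(0 + 2\right) 35\right)^{3} = \left(2 \cdot 35\right)^{3} = 70^{3} = 343000$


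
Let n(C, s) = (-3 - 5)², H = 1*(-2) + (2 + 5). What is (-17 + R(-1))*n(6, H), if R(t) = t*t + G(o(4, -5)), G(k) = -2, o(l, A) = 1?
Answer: -1152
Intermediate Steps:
H = 5 (H = -2 + 7 = 5)
R(t) = -2 + t² (R(t) = t*t - 2 = t² - 2 = -2 + t²)
n(C, s) = 64 (n(C, s) = (-8)² = 64)
(-17 + R(-1))*n(6, H) = (-17 + (-2 + (-1)²))*64 = (-17 + (-2 + 1))*64 = (-17 - 1)*64 = -18*64 = -1152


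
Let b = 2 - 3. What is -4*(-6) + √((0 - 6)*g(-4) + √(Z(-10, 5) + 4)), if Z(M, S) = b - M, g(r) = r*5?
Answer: 24 + √(120 + √13) ≈ 35.118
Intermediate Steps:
g(r) = 5*r
b = -1
Z(M, S) = -1 - M
-4*(-6) + √((0 - 6)*g(-4) + √(Z(-10, 5) + 4)) = -4*(-6) + √((0 - 6)*(5*(-4)) + √((-1 - 1*(-10)) + 4)) = 24 + √(-6*(-20) + √((-1 + 10) + 4)) = 24 + √(120 + √(9 + 4)) = 24 + √(120 + √13)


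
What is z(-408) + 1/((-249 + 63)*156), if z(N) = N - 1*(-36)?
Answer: -10793953/29016 ≈ -372.00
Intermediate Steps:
z(N) = 36 + N (z(N) = N + 36 = 36 + N)
z(-408) + 1/((-249 + 63)*156) = (36 - 408) + 1/((-249 + 63)*156) = -372 + 1/(-186*156) = -372 + 1/(-29016) = -372 - 1/29016 = -10793953/29016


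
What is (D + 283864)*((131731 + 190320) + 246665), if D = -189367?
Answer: 53741955852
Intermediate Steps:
(D + 283864)*((131731 + 190320) + 246665) = (-189367 + 283864)*((131731 + 190320) + 246665) = 94497*(322051 + 246665) = 94497*568716 = 53741955852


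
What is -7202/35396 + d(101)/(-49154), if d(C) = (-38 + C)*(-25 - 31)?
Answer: -8183215/62137678 ≈ -0.13169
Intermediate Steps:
d(C) = 2128 - 56*C (d(C) = (-38 + C)*(-56) = 2128 - 56*C)
-7202/35396 + d(101)/(-49154) = -7202/35396 + (2128 - 56*101)/(-49154) = -7202*1/35396 + (2128 - 5656)*(-1/49154) = -3601/17698 - 3528*(-1/49154) = -3601/17698 + 252/3511 = -8183215/62137678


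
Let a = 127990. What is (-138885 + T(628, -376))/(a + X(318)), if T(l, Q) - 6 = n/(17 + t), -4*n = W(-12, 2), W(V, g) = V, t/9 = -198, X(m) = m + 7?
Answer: -245121438/226475975 ≈ -1.0823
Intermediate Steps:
X(m) = 7 + m
t = -1782 (t = 9*(-198) = -1782)
n = 3 (n = -¼*(-12) = 3)
T(l, Q) = 10587/1765 (T(l, Q) = 6 + 3/(17 - 1782) = 6 + 3/(-1765) = 6 + 3*(-1/1765) = 6 - 3/1765 = 10587/1765)
(-138885 + T(628, -376))/(a + X(318)) = (-138885 + 10587/1765)/(127990 + (7 + 318)) = -245121438/(1765*(127990 + 325)) = -245121438/1765/128315 = -245121438/1765*1/128315 = -245121438/226475975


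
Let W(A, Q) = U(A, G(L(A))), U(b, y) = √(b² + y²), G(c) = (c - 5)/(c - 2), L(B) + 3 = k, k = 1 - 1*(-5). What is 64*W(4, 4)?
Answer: 128*√5 ≈ 286.22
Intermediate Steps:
k = 6 (k = 1 + 5 = 6)
L(B) = 3 (L(B) = -3 + 6 = 3)
G(c) = (-5 + c)/(-2 + c)
W(A, Q) = √(4 + A²) (W(A, Q) = √(A² + ((-5 + 3)/(-2 + 3))²) = √(A² + (-2/1)²) = √(A² + (1*(-2))²) = √(A² + (-2)²) = √(A² + 4) = √(4 + A²))
64*W(4, 4) = 64*√(4 + 4²) = 64*√(4 + 16) = 64*√20 = 64*(2*√5) = 128*√5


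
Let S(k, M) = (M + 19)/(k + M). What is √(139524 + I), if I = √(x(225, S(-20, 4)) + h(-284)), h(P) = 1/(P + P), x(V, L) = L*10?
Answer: √(2813361936 + 142*I*√289893)/142 ≈ 373.53 + 0.0050755*I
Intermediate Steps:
S(k, M) = (19 + M)/(M + k)
x(V, L) = 10*L
h(P) = 1/(2*P)
I = I*√289893/142 (I = √(10*((19 + 4)/(4 - 20)) + (½)/(-284)) = √(10*(23/(-16)) + (½)*(-1/284)) = √(10*(-1/16*23) - 1/568) = √(10*(-23/16) - 1/568) = √(-115/8 - 1/568) = √(-4083/284) = I*√289893/142 ≈ 3.7917*I)
√(139524 + I) = √(139524 + I*√289893/142)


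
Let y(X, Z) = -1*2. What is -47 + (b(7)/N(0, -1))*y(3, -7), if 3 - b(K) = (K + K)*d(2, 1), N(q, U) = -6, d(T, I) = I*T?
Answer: -166/3 ≈ -55.333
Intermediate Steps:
y(X, Z) = -2
b(K) = 3 - 4*K (b(K) = 3 - (K + K)*1*2 = 3 - 2*K*2 = 3 - 4*K)
-47 + (b(7)/N(0, -1))*y(3, -7) = -47 + ((3 - 4*7)/(-6))*(-2) = -47 + ((3 - 28)*(-⅙))*(-2) = -47 - 25*(-⅙)*(-2) = -47 + (25/6)*(-2) = -47 - 25/3 = -166/3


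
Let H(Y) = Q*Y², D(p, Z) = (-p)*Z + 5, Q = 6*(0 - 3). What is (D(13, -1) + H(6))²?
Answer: 396900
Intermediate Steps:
Q = -18 (Q = 6*(-3) = -18)
D(p, Z) = 5 - Z*p (D(p, Z) = -Z*p + 5 = 5 - Z*p)
H(Y) = -18*Y²
(D(13, -1) + H(6))² = ((5 - 1*(-1)*13) - 18*6²)² = ((5 + 13) - 18*36)² = (18 - 648)² = (-630)² = 396900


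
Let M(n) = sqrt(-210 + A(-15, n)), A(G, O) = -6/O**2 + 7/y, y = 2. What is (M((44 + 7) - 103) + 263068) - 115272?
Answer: 147796 + I*sqrt(558382)/52 ≈ 1.478e+5 + 14.37*I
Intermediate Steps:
A(G, O) = 7/2 - 6/O**2 (A(G, O) = -6/O**2 + 7/2 = 7/2 - 6/O**2)
M(n) = sqrt(-413/2 - 6/n**2) (M(n) = sqrt(-210 + (7/2 - 6/n**2)) = sqrt(-413/2 - 6/n**2))
(M((44 + 7) - 103) + 263068) - 115272 = (sqrt(-826 - 24/((44 + 7) - 103)**2)/2 + 263068) - 115272 = (sqrt(-826 - 24/(51 - 103)**2)/2 + 263068) - 115272 = (sqrt(-826 - 24/(-52)**2)/2 + 263068) - 115272 = (sqrt(-826 - 24*1/2704)/2 + 263068) - 115272 = (sqrt(-826 - 3/338)/2 + 263068) - 115272 = (sqrt(-279191/338)/2 + 263068) - 115272 = ((I*sqrt(558382)/26)/2 + 263068) - 115272 = (I*sqrt(558382)/52 + 263068) - 115272 = (263068 + I*sqrt(558382)/52) - 115272 = 147796 + I*sqrt(558382)/52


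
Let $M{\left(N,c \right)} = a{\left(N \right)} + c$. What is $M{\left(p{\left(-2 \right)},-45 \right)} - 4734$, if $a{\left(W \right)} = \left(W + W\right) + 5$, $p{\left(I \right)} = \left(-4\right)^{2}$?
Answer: $-4742$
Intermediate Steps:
$p{\left(I \right)} = 16$
$a{\left(W \right)} = 5 + 2 W$ ($a{\left(W \right)} = 2 W + 5 = 5 + 2 W$)
$M{\left(N,c \right)} = 5 + c + 2 N$ ($M{\left(N,c \right)} = \left(5 + 2 N\right) + c = 5 + c + 2 N$)
$M{\left(p{\left(-2 \right)},-45 \right)} - 4734 = \left(5 - 45 + 2 \cdot 16\right) - 4734 = \left(5 - 45 + 32\right) - 4734 = -8 - 4734 = -4742$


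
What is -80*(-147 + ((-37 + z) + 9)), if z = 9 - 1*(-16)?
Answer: 12000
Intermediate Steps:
z = 25 (z = 9 + 16 = 25)
-80*(-147 + ((-37 + z) + 9)) = -80*(-147 + ((-37 + 25) + 9)) = -80*(-147 + (-12 + 9)) = -80*(-147 - 3) = -80*(-150) = 12000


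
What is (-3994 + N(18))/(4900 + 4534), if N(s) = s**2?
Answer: -1835/4717 ≈ -0.38902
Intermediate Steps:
(-3994 + N(18))/(4900 + 4534) = (-3994 + 18**2)/(4900 + 4534) = (-3994 + 324)/9434 = -3670*1/9434 = -1835/4717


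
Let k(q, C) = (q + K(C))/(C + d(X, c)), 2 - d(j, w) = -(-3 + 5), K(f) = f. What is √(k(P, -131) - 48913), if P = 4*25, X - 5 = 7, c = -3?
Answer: 4*I*√49307115/127 ≈ 221.16*I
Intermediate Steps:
X = 12 (X = 5 + 7 = 12)
d(j, w) = 4 (d(j, w) = 2 - (-1)*(-3 + 5) = 2 - (-1)*2 = 2 - 1*(-2) = 2 + 2 = 4)
P = 100
k(q, C) = (C + q)/(4 + C) (k(q, C) = (q + C)/(C + 4) = (C + q)/(4 + C))
√(k(P, -131) - 48913) = √((-131 + 100)/(4 - 131) - 48913) = √(-31/(-127) - 48913) = √(-1/127*(-31) - 48913) = √(31/127 - 48913) = √(-6211920/127) = 4*I*√49307115/127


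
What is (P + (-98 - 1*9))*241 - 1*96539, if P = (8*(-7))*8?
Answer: -230294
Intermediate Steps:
P = -448 (P = -56*8 = -448)
(P + (-98 - 1*9))*241 - 1*96539 = (-448 + (-98 - 1*9))*241 - 1*96539 = (-448 + (-98 - 9))*241 - 96539 = (-448 - 107)*241 - 96539 = -555*241 - 96539 = -133755 - 96539 = -230294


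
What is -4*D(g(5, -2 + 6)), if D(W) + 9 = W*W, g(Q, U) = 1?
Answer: 32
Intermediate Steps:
D(W) = -9 + W**2 (D(W) = -9 + W*W = -9 + W**2)
-4*D(g(5, -2 + 6)) = -4*(-9 + 1**2) = -4*(-9 + 1) = -4*(-8) = 32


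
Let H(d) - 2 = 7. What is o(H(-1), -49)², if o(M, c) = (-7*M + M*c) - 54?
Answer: 311364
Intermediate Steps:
H(d) = 9 (H(d) = 2 + 7 = 9)
o(M, c) = -54 - 7*M + M*c
o(H(-1), -49)² = (-54 - 7*9 + 9*(-49))² = (-54 - 63 - 441)² = (-558)² = 311364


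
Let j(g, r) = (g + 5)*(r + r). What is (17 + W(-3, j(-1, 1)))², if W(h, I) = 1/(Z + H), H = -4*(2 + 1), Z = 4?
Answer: 18225/64 ≈ 284.77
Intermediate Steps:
H = -12 (H = -4*3 = -12)
j(g, r) = 2*r*(5 + g) (j(g, r) = (5 + g)*(2*r) = 2*r*(5 + g))
W(h, I) = -⅛ (W(h, I) = 1/(4 - 12) = 1/(-8) = -⅛)
(17 + W(-3, j(-1, 1)))² = (17 - ⅛)² = (135/8)² = 18225/64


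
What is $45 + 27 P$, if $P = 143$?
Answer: $3906$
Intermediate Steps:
$45 + 27 P = 45 + 27 \cdot 143 = 45 + 3861 = 3906$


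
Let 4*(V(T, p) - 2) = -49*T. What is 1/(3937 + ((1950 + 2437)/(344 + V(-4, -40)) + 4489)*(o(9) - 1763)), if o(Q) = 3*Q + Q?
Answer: -395/3068259919 ≈ -1.2874e-7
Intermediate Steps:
V(T, p) = 2 - 49*T/4 (V(T, p) = 2 + (-49*T)/4 = 2 - 49*T/4)
o(Q) = 4*Q
1/(3937 + ((1950 + 2437)/(344 + V(-4, -40)) + 4489)*(o(9) - 1763)) = 1/(3937 + ((1950 + 2437)/(344 + (2 - 49/4*(-4))) + 4489)*(4*9 - 1763)) = 1/(3937 + (4387/(344 + (2 + 49)) + 4489)*(36 - 1763)) = 1/(3937 + (4387/(344 + 51) + 4489)*(-1727)) = 1/(3937 + (4387/395 + 4489)*(-1727)) = 1/(3937 + (1777542/395)*(-1727)) = 1/(3937 - 3069815034/395) = 1/(-3068259919/395) = -395/3068259919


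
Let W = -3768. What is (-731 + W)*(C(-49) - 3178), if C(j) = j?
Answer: 14518273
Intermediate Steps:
(-731 + W)*(C(-49) - 3178) = (-731 - 3768)*(-49 - 3178) = -4499*(-3227) = 14518273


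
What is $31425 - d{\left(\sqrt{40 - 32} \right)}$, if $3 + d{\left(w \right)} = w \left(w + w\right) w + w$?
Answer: $31428 - 34 \sqrt{2} \approx 31380.0$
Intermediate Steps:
$d{\left(w \right)} = -3 + w + 2 w^{3}$ ($d{\left(w \right)} = -3 + \left(w \left(w + w\right) w + w\right) = -3 + \left(w 2 w w + w\right) = -3 + \left(2 w^{2} w + w\right) = -3 + \left(2 w^{3} + w\right) = -3 + \left(w + 2 w^{3}\right) = -3 + w + 2 w^{3}$)
$31425 - d{\left(\sqrt{40 - 32} \right)} = 31425 - \left(-3 + \sqrt{40 - 32} + 2 \left(\sqrt{40 - 32}\right)^{3}\right) = 31425 - \left(-3 + \sqrt{8} + 2 \left(\sqrt{8}\right)^{3}\right) = 31425 - \left(-3 + 2 \sqrt{2} + 2 \left(2 \sqrt{2}\right)^{3}\right) = 31425 - \left(-3 + 2 \sqrt{2} + 2 \cdot 16 \sqrt{2}\right) = 31425 - \left(-3 + 2 \sqrt{2} + 32 \sqrt{2}\right) = 31425 - \left(-3 + 34 \sqrt{2}\right) = 31425 + \left(3 - 34 \sqrt{2}\right) = 31428 - 34 \sqrt{2}$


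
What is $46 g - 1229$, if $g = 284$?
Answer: $11835$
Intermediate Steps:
$46 g - 1229 = 46 \cdot 284 - 1229 = 13064 - 1229 = 11835$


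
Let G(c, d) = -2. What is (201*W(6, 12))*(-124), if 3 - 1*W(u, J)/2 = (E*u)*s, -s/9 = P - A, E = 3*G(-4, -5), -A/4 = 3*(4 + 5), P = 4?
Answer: 1808734680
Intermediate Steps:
A = -108 (A = -12*(4 + 5) = -12*9 = -4*27 = -108)
E = -6 (E = 3*(-2) = -6)
s = -1008 (s = -9*(4 - 1*(-108)) = -9*(4 + 108) = -9*112 = -1008)
W(u, J) = 6 - 12096*u (W(u, J) = 6 - 2*(-6*u)*(-1008) = 6 - 12096*u)
(201*W(6, 12))*(-124) = (201*(6 - 12096*6))*(-124) = (201*(6 - 72576))*(-124) = (201*(-72570))*(-124) = -14586570*(-124) = 1808734680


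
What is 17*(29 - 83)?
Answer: -918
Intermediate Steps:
17*(29 - 83) = 17*(-54) = -918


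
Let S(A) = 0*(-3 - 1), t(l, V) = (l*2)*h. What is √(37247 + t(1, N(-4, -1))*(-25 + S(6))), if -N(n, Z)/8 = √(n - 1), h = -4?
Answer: √37447 ≈ 193.51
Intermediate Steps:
N(n, Z) = -8*√(-1 + n) (N(n, Z) = -8*√(n - 1) = -8*√(-1 + n))
t(l, V) = -8*l (t(l, V) = (l*2)*(-4) = (2*l)*(-4) = -8*l)
S(A) = 0 (S(A) = 0*(-4) = 0)
√(37247 + t(1, N(-4, -1))*(-25 + S(6))) = √(37247 + (-8*1)*(-25 + 0)) = √(37247 - 8*(-25)) = √(37247 + 200) = √37447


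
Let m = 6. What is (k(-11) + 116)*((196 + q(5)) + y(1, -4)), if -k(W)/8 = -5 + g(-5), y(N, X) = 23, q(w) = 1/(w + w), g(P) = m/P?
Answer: 907074/25 ≈ 36283.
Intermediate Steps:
g(P) = 6/P
q(w) = 1/(2*w)
k(W) = 248/5 (k(W) = -8*(-5 + 6/(-5)) = -8*(-5 + 6*(-1/5)) = -8*(-5 - 6/5) = -8*(-31/5) = 248/5)
(k(-11) + 116)*((196 + q(5)) + y(1, -4)) = (248/5 + 116)*((196 + (1/2)/5) + 23) = 828*((196 + (1/2)*(1/5)) + 23)/5 = 828*((196 + 1/10) + 23)/5 = 828*(1961/10 + 23)/5 = (828/5)*(2191/10) = 907074/25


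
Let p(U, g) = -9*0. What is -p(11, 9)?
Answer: 0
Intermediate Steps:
p(U, g) = 0
-p(11, 9) = -1*0 = 0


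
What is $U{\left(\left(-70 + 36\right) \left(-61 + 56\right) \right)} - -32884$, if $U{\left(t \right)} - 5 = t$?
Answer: $33059$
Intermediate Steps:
$U{\left(t \right)} = 5 + t$
$U{\left(\left(-70 + 36\right) \left(-61 + 56\right) \right)} - -32884 = \left(5 + \left(-70 + 36\right) \left(-61 + 56\right)\right) - -32884 = \left(5 - -170\right) + 32884 = \left(5 + 170\right) + 32884 = 175 + 32884 = 33059$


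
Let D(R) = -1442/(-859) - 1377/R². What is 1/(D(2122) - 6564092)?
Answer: -3867977356/25389752726724867 ≈ -1.5234e-7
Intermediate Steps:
D(R) = 1442/859 - 1377/R² (D(R) = -1442*(-1/859) - 1377/R² = 1442/859 - 1377/R²)
1/(D(2122) - 6564092) = 1/((1442/859 - 1377/2122²) - 6564092) = 1/((1442/859 - 1377*1/4502884) - 6564092) = 1/((1442/859 - 1377/4502884) - 6564092) = 1/(6491975885/3867977356 - 6564092) = 1/(-25389752726724867/3867977356) = -3867977356/25389752726724867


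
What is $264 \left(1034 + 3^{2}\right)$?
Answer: $275352$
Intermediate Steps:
$264 \left(1034 + 3^{2}\right) = 264 \left(1034 + 9\right) = 264 \cdot 1043 = 275352$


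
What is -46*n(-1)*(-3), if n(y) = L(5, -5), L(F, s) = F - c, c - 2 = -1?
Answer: 552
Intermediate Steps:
c = 1 (c = 2 - 1 = 1)
L(F, s) = -1 + F (L(F, s) = F - 1*1 = F - 1 = -1 + F)
n(y) = 4 (n(y) = -1 + 5 = 4)
-46*n(-1)*(-3) = -46*4*(-3) = -184*(-3) = 552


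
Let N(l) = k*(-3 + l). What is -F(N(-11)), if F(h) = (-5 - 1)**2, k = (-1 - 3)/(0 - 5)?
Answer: -36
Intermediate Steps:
k = 4/5 (k = -4/(-5) = -4*(-1/5) = 4/5 ≈ 0.80000)
N(l) = -12/5 + 4*l/5 (N(l) = 4*(-3 + l)/5 = -12/5 + 4*l/5)
F(h) = 36 (F(h) = (-6)**2 = 36)
-F(N(-11)) = -1*36 = -36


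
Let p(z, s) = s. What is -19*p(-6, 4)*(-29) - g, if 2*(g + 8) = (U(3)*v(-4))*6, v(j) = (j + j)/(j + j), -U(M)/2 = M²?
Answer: 2266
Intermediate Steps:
U(M) = -2*M²
v(j) = 1 (v(j) = (2*j)/((2*j)) = (2*j)*(1/(2*j)) = 1)
g = -62 (g = -8 + ((-2*3²*1)*6)/2 = -8 + ((-2*9*1)*6)/2 = -8 + (-18*1*6)/2 = -8 + (-18*6)/2 = -8 + (½)*(-108) = -8 - 54 = -62)
-19*p(-6, 4)*(-29) - g = -19*4*(-29) - 1*(-62) = -76*(-29) + 62 = 2204 + 62 = 2266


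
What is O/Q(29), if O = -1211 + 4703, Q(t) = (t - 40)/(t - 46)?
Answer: 59364/11 ≈ 5396.7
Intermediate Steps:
Q(t) = (-40 + t)/(-46 + t)
O = 3492
O/Q(29) = 3492/(((-40 + 29)/(-46 + 29))) = 3492/((-11/(-17))) = 3492/((-1/17*(-11))) = 3492/(11/17) = 3492*(17/11) = 59364/11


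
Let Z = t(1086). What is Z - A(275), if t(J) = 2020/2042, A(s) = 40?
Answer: -39830/1021 ≈ -39.011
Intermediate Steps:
t(J) = 1010/1021 (t(J) = 2020*(1/2042) = 1010/1021)
Z = 1010/1021 ≈ 0.98923
Z - A(275) = 1010/1021 - 1*40 = 1010/1021 - 40 = -39830/1021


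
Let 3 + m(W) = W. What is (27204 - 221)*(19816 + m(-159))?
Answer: 530323882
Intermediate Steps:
m(W) = -3 + W
(27204 - 221)*(19816 + m(-159)) = (27204 - 221)*(19816 + (-3 - 159)) = 26983*(19816 - 162) = 26983*19654 = 530323882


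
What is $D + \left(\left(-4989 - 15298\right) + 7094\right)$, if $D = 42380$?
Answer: $29187$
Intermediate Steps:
$D + \left(\left(-4989 - 15298\right) + 7094\right) = 42380 + \left(\left(-4989 - 15298\right) + 7094\right) = 42380 + \left(-20287 + 7094\right) = 42380 - 13193 = 29187$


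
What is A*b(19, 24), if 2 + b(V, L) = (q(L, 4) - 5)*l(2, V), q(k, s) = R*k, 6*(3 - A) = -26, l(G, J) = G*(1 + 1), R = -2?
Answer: -4708/3 ≈ -1569.3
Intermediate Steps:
l(G, J) = 2*G (l(G, J) = G*2 = 2*G)
A = 22/3 (A = 3 - ⅙*(-26) = 3 + 13/3 = 22/3 ≈ 7.3333)
q(k, s) = -2*k
b(V, L) = -22 - 8*L (b(V, L) = -2 + (-2*L - 5)*(2*2) = -2 + (-5 - 2*L)*4 = -2 + (-20 - 8*L) = -22 - 8*L)
A*b(19, 24) = 22*(-22 - 8*24)/3 = 22*(-22 - 192)/3 = (22/3)*(-214) = -4708/3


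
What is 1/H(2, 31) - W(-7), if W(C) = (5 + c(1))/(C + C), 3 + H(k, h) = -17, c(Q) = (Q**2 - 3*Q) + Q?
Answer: 33/140 ≈ 0.23571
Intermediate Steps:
c(Q) = Q**2 - 2*Q
H(k, h) = -20 (H(k, h) = -3 - 17 = -20)
W(C) = 2/C (W(C) = (5 + 1*(-2 + 1))/(C + C) = (5 + 1*(-1))/((2*C)) = (5 - 1)*(1/(2*C)) = 4*(1/(2*C)) = 2/C)
1/H(2, 31) - W(-7) = 1/(-20) - 2/(-7) = -1/20 - 2*(-1)/7 = -1/20 - 1*(-2/7) = -1/20 + 2/7 = 33/140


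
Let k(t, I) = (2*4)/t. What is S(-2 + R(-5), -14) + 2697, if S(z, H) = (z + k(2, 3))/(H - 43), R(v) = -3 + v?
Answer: 51245/19 ≈ 2697.1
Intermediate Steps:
k(t, I) = 8/t
S(z, H) = (4 + z)/(-43 + H) (S(z, H) = (z + 8/2)/(H - 43) = (z + 8*(1/2))/(-43 + H) = (z + 4)/(-43 + H) = (4 + z)/(-43 + H))
S(-2 + R(-5), -14) + 2697 = (4 + (-2 + (-3 - 5)))/(-43 - 14) + 2697 = (4 + (-2 - 8))/(-57) + 2697 = -(4 - 10)/57 + 2697 = -1/57*(-6) + 2697 = 2/19 + 2697 = 51245/19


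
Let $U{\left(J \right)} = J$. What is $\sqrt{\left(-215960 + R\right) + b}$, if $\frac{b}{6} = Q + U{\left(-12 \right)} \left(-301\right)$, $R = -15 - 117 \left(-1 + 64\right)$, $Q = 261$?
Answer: $2 i \sqrt{50027} \approx 447.33 i$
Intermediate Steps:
$R = -7386$ ($R = -15 - 7371 = -7386$)
$b = 23238$ ($b = 6 \left(261 - -3612\right) = 6 \left(261 + 3612\right) = 6 \cdot 3873 = 23238$)
$\sqrt{\left(-215960 + R\right) + b} = \sqrt{\left(-215960 - 7386\right) + 23238} = \sqrt{-223346 + 23238} = \sqrt{-200108} = 2 i \sqrt{50027}$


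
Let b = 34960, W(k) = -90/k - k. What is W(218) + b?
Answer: 3786833/109 ≈ 34742.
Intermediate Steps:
W(k) = -k - 90/k
W(218) + b = (-1*218 - 90/218) + 34960 = (-218 - 90*1/218) + 34960 = (-218 - 45/109) + 34960 = -23807/109 + 34960 = 3786833/109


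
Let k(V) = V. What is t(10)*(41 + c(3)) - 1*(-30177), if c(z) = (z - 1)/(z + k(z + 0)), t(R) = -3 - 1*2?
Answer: 89911/3 ≈ 29970.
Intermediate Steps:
t(R) = -5 (t(R) = -3 - 2 = -5)
c(z) = (-1 + z)/(2*z) (c(z) = (z - 1)/(z + (z + 0)) = (-1 + z)/(z + z) = (-1 + z)/((2*z)) = (-1 + z)*(1/(2*z)) = (-1 + z)/(2*z))
t(10)*(41 + c(3)) - 1*(-30177) = -5*(41 + (½)*(-1 + 3)/3) - 1*(-30177) = -5*(41 + (½)*(⅓)*2) + 30177 = -5*(41 + ⅓) + 30177 = -5*124/3 + 30177 = -620/3 + 30177 = 89911/3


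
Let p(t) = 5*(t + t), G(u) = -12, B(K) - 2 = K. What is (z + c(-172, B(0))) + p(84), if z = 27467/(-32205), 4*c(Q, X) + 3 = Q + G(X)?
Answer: 102076597/128820 ≈ 792.40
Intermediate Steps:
B(K) = 2 + K
c(Q, X) = -15/4 + Q/4 (c(Q, X) = -3/4 + (Q - 12)/4 = -3/4 + (-12 + Q)/4 = -3/4 + (-3 + Q/4) = -15/4 + Q/4)
p(t) = 10*t (p(t) = 5*(2*t) = 10*t)
z = -27467/32205 (z = 27467*(-1/32205) = -27467/32205 ≈ -0.85288)
(z + c(-172, B(0))) + p(84) = (-27467/32205 + (-15/4 + (1/4)*(-172))) + 10*84 = (-27467/32205 + (-15/4 - 43)) + 840 = (-27467/32205 - 187/4) + 840 = -6132203/128820 + 840 = 102076597/128820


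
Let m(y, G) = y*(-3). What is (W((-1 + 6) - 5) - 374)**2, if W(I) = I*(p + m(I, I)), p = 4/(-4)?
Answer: 139876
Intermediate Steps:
m(y, G) = -3*y
p = -1 (p = 4*(-1/4) = -1)
W(I) = I*(-1 - 3*I)
(W((-1 + 6) - 5) - 374)**2 = (-((-1 + 6) - 5)*(1 + 3*((-1 + 6) - 5)) - 374)**2 = (-(5 - 5)*(1 + 3*(5 - 5)) - 374)**2 = (-1*0*(1 + 3*0) - 374)**2 = (-1*0*(1 + 0) - 374)**2 = (-1*0*1 - 374)**2 = (0 - 374)**2 = (-374)**2 = 139876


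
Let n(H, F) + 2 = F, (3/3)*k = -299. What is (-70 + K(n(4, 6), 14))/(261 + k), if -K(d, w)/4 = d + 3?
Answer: 49/19 ≈ 2.5789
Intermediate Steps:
k = -299
n(H, F) = -2 + F
K(d, w) = -12 - 4*d (K(d, w) = -4*(d + 3) = -4*(3 + d) = -12 - 4*d)
(-70 + K(n(4, 6), 14))/(261 + k) = (-70 + (-12 - 4*(-2 + 6)))/(261 - 299) = (-70 + (-12 - 4*4))/(-38) = (-70 + (-12 - 16))*(-1/38) = (-70 - 28)*(-1/38) = -98*(-1/38) = 49/19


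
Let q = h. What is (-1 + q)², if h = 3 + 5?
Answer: 49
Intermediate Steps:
h = 8
q = 8
(-1 + q)² = (-1 + 8)² = 7² = 49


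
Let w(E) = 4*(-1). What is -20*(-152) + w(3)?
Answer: 3036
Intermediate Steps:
w(E) = -4
-20*(-152) + w(3) = -20*(-152) - 4 = 3040 - 4 = 3036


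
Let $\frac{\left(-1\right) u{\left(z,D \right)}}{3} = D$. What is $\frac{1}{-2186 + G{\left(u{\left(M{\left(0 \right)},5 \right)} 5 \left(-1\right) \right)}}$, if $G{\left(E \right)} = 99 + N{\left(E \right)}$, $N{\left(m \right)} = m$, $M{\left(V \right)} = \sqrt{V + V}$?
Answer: $- \frac{1}{2012} \approx -0.00049702$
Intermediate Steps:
$M{\left(V \right)} = \sqrt{2} \sqrt{V}$ ($M{\left(V \right)} = \sqrt{2 V} = \sqrt{2} \sqrt{V}$)
$u{\left(z,D \right)} = - 3 D$
$G{\left(E \right)} = 99 + E$
$\frac{1}{-2186 + G{\left(u{\left(M{\left(0 \right)},5 \right)} 5 \left(-1\right) \right)}} = \frac{1}{-2186 + \left(99 + \left(-3\right) 5 \cdot 5 \left(-1\right)\right)} = \frac{1}{-2186 + \left(99 + \left(-15\right) 5 \left(-1\right)\right)} = \frac{1}{-2186 + \left(99 - -75\right)} = \frac{1}{-2186 + \left(99 + 75\right)} = \frac{1}{-2186 + 174} = \frac{1}{-2012} = - \frac{1}{2012}$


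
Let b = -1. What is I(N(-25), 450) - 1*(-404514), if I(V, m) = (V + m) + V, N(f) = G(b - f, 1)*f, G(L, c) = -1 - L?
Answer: 406214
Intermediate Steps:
N(f) = f² (N(f) = (-1 - (-1 - f))*f = (-1 + (1 + f))*f = f*f = f²)
I(V, m) = m + 2*V
I(N(-25), 450) - 1*(-404514) = (450 + 2*(-25)²) - 1*(-404514) = (450 + 2*625) + 404514 = (450 + 1250) + 404514 = 1700 + 404514 = 406214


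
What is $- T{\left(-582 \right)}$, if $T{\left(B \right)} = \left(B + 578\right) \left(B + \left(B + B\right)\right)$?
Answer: $-6984$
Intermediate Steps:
$T{\left(B \right)} = 3 B \left(578 + B\right)$ ($T{\left(B \right)} = \left(578 + B\right) \left(B + 2 B\right) = \left(578 + B\right) 3 B = 3 B \left(578 + B\right)$)
$- T{\left(-582 \right)} = - 3 \left(-582\right) \left(578 - 582\right) = - 3 \left(-582\right) \left(-4\right) = \left(-1\right) 6984 = -6984$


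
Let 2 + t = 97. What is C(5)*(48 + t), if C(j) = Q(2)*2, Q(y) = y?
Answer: 572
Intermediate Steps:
t = 95 (t = -2 + 97 = 95)
C(j) = 4 (C(j) = 2*2 = 4)
C(5)*(48 + t) = 4*(48 + 95) = 4*143 = 572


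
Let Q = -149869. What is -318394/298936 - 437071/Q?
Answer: 41469433035/22400619692 ≈ 1.8513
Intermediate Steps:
-318394/298936 - 437071/Q = -318394/298936 - 437071/(-149869) = -318394*1/298936 - 437071*(-1/149869) = -159197/149468 + 437071/149869 = 41469433035/22400619692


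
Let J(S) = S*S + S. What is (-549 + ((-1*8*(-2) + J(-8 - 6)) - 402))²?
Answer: 567009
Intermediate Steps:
J(S) = S + S² (J(S) = S² + S = S + S²)
(-549 + ((-1*8*(-2) + J(-8 - 6)) - 402))² = (-549 + ((-1*8*(-2) + (-8 - 6)*(1 + (-8 - 6))) - 402))² = (-549 + ((-8*(-2) - 14*(1 - 14)) - 402))² = (-549 + ((16 - 14*(-13)) - 402))² = (-549 + ((16 + 182) - 402))² = (-549 + (198 - 402))² = (-549 - 204)² = (-753)² = 567009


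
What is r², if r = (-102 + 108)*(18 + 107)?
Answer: 562500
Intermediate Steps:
r = 750 (r = 6*125 = 750)
r² = 750² = 562500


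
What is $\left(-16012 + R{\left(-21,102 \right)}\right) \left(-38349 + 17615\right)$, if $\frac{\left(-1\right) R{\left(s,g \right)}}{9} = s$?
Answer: $328074082$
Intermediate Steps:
$R{\left(s,g \right)} = - 9 s$
$\left(-16012 + R{\left(-21,102 \right)}\right) \left(-38349 + 17615\right) = \left(-16012 - -189\right) \left(-38349 + 17615\right) = \left(-16012 + 189\right) \left(-20734\right) = \left(-15823\right) \left(-20734\right) = 328074082$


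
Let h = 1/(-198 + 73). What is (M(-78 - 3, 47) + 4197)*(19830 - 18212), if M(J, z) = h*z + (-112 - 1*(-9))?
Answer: 827935454/125 ≈ 6.6235e+6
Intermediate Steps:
h = -1/125 (h = 1/(-125) = -1/125 ≈ -0.0080000)
M(J, z) = -103 - z/125 (M(J, z) = -z/125 + (-112 - 1*(-9)) = -z/125 + (-112 + 9) = -z/125 - 103 = -103 - z/125)
(M(-78 - 3, 47) + 4197)*(19830 - 18212) = ((-103 - 1/125*47) + 4197)*(19830 - 18212) = ((-103 - 47/125) + 4197)*1618 = (-12922/125 + 4197)*1618 = (511703/125)*1618 = 827935454/125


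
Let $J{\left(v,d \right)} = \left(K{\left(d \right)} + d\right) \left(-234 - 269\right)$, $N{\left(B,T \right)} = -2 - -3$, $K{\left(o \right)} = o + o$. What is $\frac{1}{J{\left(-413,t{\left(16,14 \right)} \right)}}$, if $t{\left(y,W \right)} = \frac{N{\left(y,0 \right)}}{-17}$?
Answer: $\frac{17}{1509} \approx 0.011266$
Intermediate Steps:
$K{\left(o \right)} = 2 o$
$N{\left(B,T \right)} = 1$ ($N{\left(B,T \right)} = -2 + 3 = 1$)
$t{\left(y,W \right)} = - \frac{1}{17}$ ($t{\left(y,W \right)} = 1 \frac{1}{-17} = 1 \left(- \frac{1}{17}\right) = - \frac{1}{17}$)
$J{\left(v,d \right)} = - 1509 d$ ($J{\left(v,d \right)} = \left(2 d + d\right) \left(-234 - 269\right) = 3 d \left(-503\right) = - 1509 d$)
$\frac{1}{J{\left(-413,t{\left(16,14 \right)} \right)}} = \frac{1}{\left(-1509\right) \left(- \frac{1}{17}\right)} = \frac{1}{\frac{1509}{17}} = \frac{17}{1509}$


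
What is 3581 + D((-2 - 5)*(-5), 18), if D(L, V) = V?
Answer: 3599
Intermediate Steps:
3581 + D((-2 - 5)*(-5), 18) = 3581 + 18 = 3599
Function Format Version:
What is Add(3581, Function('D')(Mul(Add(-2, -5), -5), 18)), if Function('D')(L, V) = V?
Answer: 3599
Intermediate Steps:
Add(3581, Function('D')(Mul(Add(-2, -5), -5), 18)) = Add(3581, 18) = 3599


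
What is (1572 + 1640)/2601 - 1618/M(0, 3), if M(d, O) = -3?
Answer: 1406018/2601 ≈ 540.57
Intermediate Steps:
(1572 + 1640)/2601 - 1618/M(0, 3) = (1572 + 1640)/2601 - 1618/(-3) = 3212*(1/2601) - 1618*(-⅓) = 3212/2601 + 1618/3 = 1406018/2601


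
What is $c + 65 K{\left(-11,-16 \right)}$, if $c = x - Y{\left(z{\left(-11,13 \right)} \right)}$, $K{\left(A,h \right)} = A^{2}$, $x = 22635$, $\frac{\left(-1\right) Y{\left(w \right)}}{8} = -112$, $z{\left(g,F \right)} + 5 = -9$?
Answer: $29604$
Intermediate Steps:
$z{\left(g,F \right)} = -14$ ($z{\left(g,F \right)} = -5 - 9 = -14$)
$Y{\left(w \right)} = 896$ ($Y{\left(w \right)} = \left(-8\right) \left(-112\right) = 896$)
$c = 21739$ ($c = 22635 - 896 = 21739$)
$c + 65 K{\left(-11,-16 \right)} = 21739 + 65 \left(-11\right)^{2} = 21739 + 65 \cdot 121 = 21739 + 7865 = 29604$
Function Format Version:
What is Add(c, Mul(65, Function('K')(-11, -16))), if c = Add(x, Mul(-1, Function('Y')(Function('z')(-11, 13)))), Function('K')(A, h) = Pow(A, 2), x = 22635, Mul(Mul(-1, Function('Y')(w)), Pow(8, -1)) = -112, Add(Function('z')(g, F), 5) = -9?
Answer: 29604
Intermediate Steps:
Function('z')(g, F) = -14 (Function('z')(g, F) = Add(-5, -9) = -14)
Function('Y')(w) = 896 (Function('Y')(w) = Mul(-8, -112) = 896)
c = 21739 (c = Add(22635, Mul(-1, 896)) = Add(22635, -896) = 21739)
Add(c, Mul(65, Function('K')(-11, -16))) = Add(21739, Mul(65, Pow(-11, 2))) = Add(21739, Mul(65, 121)) = Add(21739, 7865) = 29604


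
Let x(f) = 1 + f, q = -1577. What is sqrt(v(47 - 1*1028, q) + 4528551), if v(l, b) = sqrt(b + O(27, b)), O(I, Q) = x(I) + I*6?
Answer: sqrt(4528551 + I*sqrt(1387)) ≈ 2128.0 + 0.009*I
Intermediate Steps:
O(I, Q) = 1 + 7*I (O(I, Q) = (1 + I) + I*6 = (1 + I) + 6*I = 1 + 7*I)
v(l, b) = sqrt(190 + b) (v(l, b) = sqrt(b + (1 + 7*27)) = sqrt(b + (1 + 189)) = sqrt(b + 190) = sqrt(190 + b))
sqrt(v(47 - 1*1028, q) + 4528551) = sqrt(sqrt(190 - 1577) + 4528551) = sqrt(sqrt(-1387) + 4528551) = sqrt(I*sqrt(1387) + 4528551) = sqrt(4528551 + I*sqrt(1387))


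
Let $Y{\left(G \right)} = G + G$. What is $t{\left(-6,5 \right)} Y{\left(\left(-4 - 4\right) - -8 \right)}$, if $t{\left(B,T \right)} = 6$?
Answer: $0$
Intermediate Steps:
$Y{\left(G \right)} = 2 G$
$t{\left(-6,5 \right)} Y{\left(\left(-4 - 4\right) - -8 \right)} = 6 \cdot 2 \left(\left(-4 - 4\right) - -8\right) = 6 \cdot 2 \left(\left(-4 - 4\right) + 8\right) = 6 \cdot 2 \left(-8 + 8\right) = 6 \cdot 2 \cdot 0 = 6 \cdot 0 = 0$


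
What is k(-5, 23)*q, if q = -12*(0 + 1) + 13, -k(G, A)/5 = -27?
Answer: 135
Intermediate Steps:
k(G, A) = 135 (k(G, A) = -5*(-27) = 135)
q = 1 (q = -12*1 + 13 = -12 + 13 = 1)
k(-5, 23)*q = 135*1 = 135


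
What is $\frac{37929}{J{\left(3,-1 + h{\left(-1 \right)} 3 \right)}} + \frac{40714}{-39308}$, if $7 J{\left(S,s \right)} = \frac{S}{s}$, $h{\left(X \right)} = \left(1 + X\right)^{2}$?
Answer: $- \frac{1739419011}{19654} \approx -88502.0$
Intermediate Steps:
$J{\left(S,s \right)} = \frac{S}{7 s}$ ($J{\left(S,s \right)} = \frac{S \frac{1}{s}}{7} = \frac{S}{7 s}$)
$\frac{37929}{J{\left(3,-1 + h{\left(-1 \right)} 3 \right)}} + \frac{40714}{-39308} = \frac{37929}{\frac{1}{7} \cdot 3 \frac{1}{-1 + \left(1 - 1\right)^{2} \cdot 3}} + \frac{40714}{-39308} = \frac{37929}{\frac{1}{7} \cdot 3 \frac{1}{-1 + 0^{2} \cdot 3}} + 40714 \left(- \frac{1}{39308}\right) = \frac{37929}{\frac{1}{7} \cdot 3 \frac{1}{-1 + 0 \cdot 3}} - \frac{20357}{19654} = \frac{37929}{\frac{1}{7} \cdot 3 \frac{1}{-1 + 0}} - \frac{20357}{19654} = \frac{37929}{\frac{1}{7} \cdot 3 \frac{1}{-1}} - \frac{20357}{19654} = \frac{37929}{\frac{1}{7} \cdot 3 \left(-1\right)} - \frac{20357}{19654} = \frac{37929}{- \frac{3}{7}} - \frac{20357}{19654} = 37929 \left(- \frac{7}{3}\right) - \frac{20357}{19654} = -88501 - \frac{20357}{19654} = - \frac{1739419011}{19654}$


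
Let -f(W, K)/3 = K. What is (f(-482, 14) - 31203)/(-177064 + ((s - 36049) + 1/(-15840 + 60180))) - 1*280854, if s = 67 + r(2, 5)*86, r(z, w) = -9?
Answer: -2662713263411046/9480778799 ≈ -2.8085e+5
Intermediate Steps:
f(W, K) = -3*K
s = -707 (s = 67 - 9*86 = 67 - 774 = -707)
(f(-482, 14) - 31203)/(-177064 + ((s - 36049) + 1/(-15840 + 60180))) - 1*280854 = (-3*14 - 31203)/(-177064 + ((-707 - 36049) + 1/(-15840 + 60180))) - 1*280854 = (-42 - 31203)/(-177064 + (-36756 + 1/44340)) - 280854 = -31245/(-177064 + (-36756 + 1/44340)) - 280854 = -31245/(-177064 - 1629761039/44340) - 280854 = -31245/(-9480778799/44340) - 280854 = -31245*(-44340/9480778799) - 280854 = 1385403300/9480778799 - 280854 = -2662713263411046/9480778799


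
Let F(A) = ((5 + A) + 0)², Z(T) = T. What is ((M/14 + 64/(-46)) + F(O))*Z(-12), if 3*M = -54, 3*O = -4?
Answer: -62408/483 ≈ -129.21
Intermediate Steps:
O = -4/3 (O = (⅓)*(-4) = -4/3 ≈ -1.3333)
M = -18 (M = (⅓)*(-54) = -18)
F(A) = (5 + A)²
((M/14 + 64/(-46)) + F(O))*Z(-12) = ((-18/14 + 64/(-46)) + (5 - 4/3)²)*(-12) = ((-18*1/14 + 64*(-1/46)) + (11/3)²)*(-12) = ((-9/7 - 32/23) + 121/9)*(-12) = (-431/161 + 121/9)*(-12) = (15602/1449)*(-12) = -62408/483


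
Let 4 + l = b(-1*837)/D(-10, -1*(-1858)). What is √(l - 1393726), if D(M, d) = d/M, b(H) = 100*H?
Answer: I*√1202457346430/929 ≈ 1180.4*I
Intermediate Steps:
l = 414784/929 (l = -4 + (100*(-1*837))/((-1*(-1858)/(-10))) = -4 + (100*(-837))/((1858*(-⅒))) = -4 - 83700/(-929/5) = -4 - 83700*(-5/929) = -4 + 418500/929 = 414784/929 ≈ 446.48)
√(l - 1393726) = √(414784/929 - 1393726) = √(-1294356670/929) = I*√1202457346430/929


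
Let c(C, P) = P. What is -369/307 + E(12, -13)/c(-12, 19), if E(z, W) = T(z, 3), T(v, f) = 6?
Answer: -5169/5833 ≈ -0.88616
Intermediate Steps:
E(z, W) = 6
-369/307 + E(12, -13)/c(-12, 19) = -369/307 + 6/19 = -5169/5833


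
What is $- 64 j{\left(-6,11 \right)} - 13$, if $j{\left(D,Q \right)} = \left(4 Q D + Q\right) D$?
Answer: $-97165$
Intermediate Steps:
$j{\left(D,Q \right)} = D \left(Q + 4 D Q\right)$ ($j{\left(D,Q \right)} = \left(4 D Q + Q\right) D = \left(Q + 4 D Q\right) D = D \left(Q + 4 D Q\right)$)
$- 64 j{\left(-6,11 \right)} - 13 = - 64 \left(\left(-6\right) 11 \left(1 + 4 \left(-6\right)\right)\right) - 13 = - 64 \left(\left(-6\right) 11 \left(1 - 24\right)\right) - 13 = - 64 \left(\left(-6\right) 11 \left(-23\right)\right) - 13 = \left(-64\right) 1518 - 13 = -97152 - 13 = -97165$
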